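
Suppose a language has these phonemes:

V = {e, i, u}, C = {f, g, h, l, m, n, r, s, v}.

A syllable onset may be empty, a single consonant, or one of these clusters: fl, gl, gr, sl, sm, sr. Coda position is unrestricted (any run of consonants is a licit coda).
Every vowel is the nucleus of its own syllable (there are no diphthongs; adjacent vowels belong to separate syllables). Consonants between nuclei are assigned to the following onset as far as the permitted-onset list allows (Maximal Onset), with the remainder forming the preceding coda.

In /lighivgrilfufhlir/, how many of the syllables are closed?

5

Nuclei (vowels): i, i, i, u, i → 5 syllables.
σ1/σ2 boundary: /gh/; trying suffixes from longest down, /h/ is the first permitted one, so coda /g/ | onset /h/.
σ2/σ3 boundary: /vgr/; trying suffixes from longest down, /gr/ is the first permitted one, so coda /v/ | onset /gr/.
σ3/σ4 boundary: /lf/ splits as /l/ + /f/ (/f/ is the longest suffix that is a licit onset).
σ4/σ5 boundary: /fhl/ splits as /fh/ + /l/ (/l/ is the longest suffix that is a licit onset).
Putting it together: lig.hiv.gril.fufh.lir.
Classifying each syllable: /lig/ (closed), /hiv/ (closed), /gril/ (closed), /fufh/ (closed), /lir/ (closed).
Closed syllables: 5.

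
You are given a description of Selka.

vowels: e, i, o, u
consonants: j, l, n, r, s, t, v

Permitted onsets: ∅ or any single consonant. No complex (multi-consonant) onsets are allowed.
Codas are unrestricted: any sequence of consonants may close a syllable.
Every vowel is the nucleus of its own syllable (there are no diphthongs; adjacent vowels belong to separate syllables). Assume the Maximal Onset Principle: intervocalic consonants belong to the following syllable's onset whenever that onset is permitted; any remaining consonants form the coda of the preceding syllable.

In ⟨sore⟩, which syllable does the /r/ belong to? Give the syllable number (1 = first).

2

The vowels are o, e — 2 nuclei, so 2 syllables.
Between /o/ (V1) and /e/ (V2): just /r/ — single C goes to the following onset.
Putting it together: so.re.
The /r/ is in the onset of syllable 2 (/re/).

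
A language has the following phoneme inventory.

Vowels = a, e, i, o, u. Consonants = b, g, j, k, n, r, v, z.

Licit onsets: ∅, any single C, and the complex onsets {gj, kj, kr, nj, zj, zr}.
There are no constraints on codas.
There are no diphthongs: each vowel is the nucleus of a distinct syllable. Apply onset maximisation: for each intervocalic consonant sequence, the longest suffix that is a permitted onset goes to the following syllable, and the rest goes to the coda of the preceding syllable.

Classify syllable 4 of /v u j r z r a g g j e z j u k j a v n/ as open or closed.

The vowels are u, a, e, u, a — 5 nuclei, so 5 syllables.
σ1/σ2 boundary: /jrzr/; trying suffixes from longest down, /zr/ is the first permitted one, so coda /jr/ | onset /zr/.
σ2/σ3 boundary: cluster /ggj/ — the longest permitted-onset suffix is /gj/; onset = /gj/, preceding coda = /g/.
σ3/σ4 boundary: /zj/ is a licit onset in full, so it all attaches to the next syllable.
σ4/σ5 boundary: cluster /kj/ — /kj/ is itself a permitted onset, so the whole cluster goes right; preceding coda = ∅.
Syllabification: vujr.zrag.gje.zju.kjavn.
Syllable 4 is /zju/; it ends in its nucleus with no coda, so it is open.

open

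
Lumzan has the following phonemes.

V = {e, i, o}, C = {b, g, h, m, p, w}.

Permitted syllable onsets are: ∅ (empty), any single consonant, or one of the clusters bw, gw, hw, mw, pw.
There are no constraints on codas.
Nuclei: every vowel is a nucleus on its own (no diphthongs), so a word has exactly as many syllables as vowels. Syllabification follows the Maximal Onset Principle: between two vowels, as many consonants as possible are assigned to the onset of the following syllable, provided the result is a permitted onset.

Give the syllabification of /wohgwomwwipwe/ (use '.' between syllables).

woh.gwomw.wi.pwe

Vowels present: o, o, i, e; each is a nucleus, giving 4 syllables.
Between /o/ (V1) and /o/ (V2): /hgw/; trying suffixes from longest down, /gw/ is the first permitted one, so coda /h/ | onset /gw/.
Between /o/ (V2) and /i/ (V3): cluster /mww/ — the longest permitted-onset suffix is /w/; onset = /w/, preceding coda = /mw/.
Between /i/ (V3) and /e/ (V4): /pw/ — entire cluster is a permitted onset → onset /pw/, coda ∅.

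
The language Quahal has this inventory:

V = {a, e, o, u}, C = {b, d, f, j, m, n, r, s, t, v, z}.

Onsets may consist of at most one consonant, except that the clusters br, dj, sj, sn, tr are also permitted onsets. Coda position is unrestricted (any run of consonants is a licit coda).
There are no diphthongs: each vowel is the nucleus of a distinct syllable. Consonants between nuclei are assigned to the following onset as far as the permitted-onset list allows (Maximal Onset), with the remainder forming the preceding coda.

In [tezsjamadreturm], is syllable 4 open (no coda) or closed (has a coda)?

open

Vowels present: e, a, a, e, u; each is a nucleus, giving 5 syllables.
/e…a/ gap (V1→V2): /zsj/ — longest licit onset from the right is /sj/, leaving /z/ as coda.
/a…a/ gap (V2→V3): /m/ is a single consonant, so it becomes the next onset.
/a…e/ gap (V3→V4): /dr/; trying suffixes from longest down, /r/ is the first permitted one, so coda /d/ | onset /r/.
/e…u/ gap (V4→V5): /t/ is a single consonant, so it becomes the next onset.
So the parse is tez.sja.mad.re.turm.
Syllable 4 is /re/; it ends in its nucleus with no coda, so it is open.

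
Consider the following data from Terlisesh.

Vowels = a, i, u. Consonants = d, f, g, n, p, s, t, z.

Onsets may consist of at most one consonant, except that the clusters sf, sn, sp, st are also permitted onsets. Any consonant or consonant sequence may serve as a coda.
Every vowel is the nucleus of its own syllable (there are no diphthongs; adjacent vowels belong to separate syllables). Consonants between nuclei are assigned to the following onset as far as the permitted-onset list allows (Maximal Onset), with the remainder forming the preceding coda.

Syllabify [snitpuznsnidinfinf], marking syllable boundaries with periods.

Vowels present: i, u, i, i, i; each is a nucleus, giving 5 syllables.
Between /i/ (V1) and /u/ (V2): cluster /tp/ — the longest permitted-onset suffix is /p/; onset = /p/, preceding coda = /t/.
Between /u/ (V2) and /i/ (V3): cluster /znsn/ — the longest permitted-onset suffix is /sn/; onset = /sn/, preceding coda = /zn/.
Between /i/ (V3) and /i/ (V4): /d/ → onset of the next syllable (single consonants are always licit onsets).
Between /i/ (V4) and /i/ (V5): cluster /nf/ — the longest permitted-onset suffix is /f/; onset = /f/, preceding coda = /n/.

snit.puzn.sni.din.finf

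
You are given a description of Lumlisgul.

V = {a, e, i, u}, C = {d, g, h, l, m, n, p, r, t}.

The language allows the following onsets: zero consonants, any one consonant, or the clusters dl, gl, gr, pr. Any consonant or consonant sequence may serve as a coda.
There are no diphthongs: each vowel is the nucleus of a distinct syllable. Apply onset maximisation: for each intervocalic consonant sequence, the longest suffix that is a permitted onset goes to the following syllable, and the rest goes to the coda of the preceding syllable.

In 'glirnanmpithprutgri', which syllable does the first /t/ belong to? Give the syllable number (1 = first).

Nuclei (vowels): i, a, i, u, i → 5 syllables.
/i…a/ gap (V1→V2): /rn/; trying suffixes from longest down, /n/ is the first permitted one, so coda /r/ | onset /n/.
/a…i/ gap (V2→V3): /nmp/; trying suffixes from longest down, /p/ is the first permitted one, so coda /nm/ | onset /p/.
/i…u/ gap (V3→V4): /thpr/; trying suffixes from longest down, /pr/ is the first permitted one, so coda /th/ | onset /pr/.
/u…i/ gap (V4→V5): /tgr/ splits as /t/ + /gr/ (/gr/ is the longest suffix that is a licit onset).
Putting it together: glir.nanm.pith.prut.gri.
The first /t/ is in the coda of syllable 3 (/pith/).

3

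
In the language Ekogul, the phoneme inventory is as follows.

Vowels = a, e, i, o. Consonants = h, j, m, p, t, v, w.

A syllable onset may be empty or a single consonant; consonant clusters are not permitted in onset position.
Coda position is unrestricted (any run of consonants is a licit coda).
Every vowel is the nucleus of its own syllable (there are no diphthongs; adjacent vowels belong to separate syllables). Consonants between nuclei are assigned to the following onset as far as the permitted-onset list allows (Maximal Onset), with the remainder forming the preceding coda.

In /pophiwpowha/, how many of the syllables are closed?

Vowels present: o, i, o, a; each is a nucleus, giving 4 syllables.
Between /o/ (V1) and /i/ (V2): /ph/ — longest licit onset from the right is /h/, leaving /p/ as coda.
Between /i/ (V2) and /o/ (V3): /wp/ — longest licit onset from the right is /p/, leaving /w/ as coda.
Between /o/ (V3) and /a/ (V4): /wh/; trying suffixes from longest down, /h/ is the first permitted one, so coda /w/ | onset /h/.
Result: pop.hiw.pow.ha.
Classifying each syllable: /pop/ (closed), /hiw/ (closed), /pow/ (closed), /ha/ (open).
Closed syllables: 3.

3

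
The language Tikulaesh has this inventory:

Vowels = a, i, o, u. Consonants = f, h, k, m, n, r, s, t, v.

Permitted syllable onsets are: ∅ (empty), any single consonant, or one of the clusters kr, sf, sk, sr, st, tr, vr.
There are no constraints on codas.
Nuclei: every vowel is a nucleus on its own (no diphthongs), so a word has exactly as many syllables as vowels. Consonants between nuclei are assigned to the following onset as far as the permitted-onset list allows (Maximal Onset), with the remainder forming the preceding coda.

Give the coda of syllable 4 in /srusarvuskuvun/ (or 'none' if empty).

Nuclei (vowels): u, a, u, u, u → 5 syllables.
σ1/σ2 boundary: /s/ → onset of the next syllable (single consonants are always licit onsets).
σ2/σ3 boundary: /rv/ — longest licit onset from the right is /v/, leaving /r/ as coda.
σ3/σ4 boundary: /sk/ — entire cluster is a permitted onset → onset /sk/, coda ∅.
σ4/σ5 boundary: just /v/ — single C goes to the following onset.
Result: sru.sar.vu.sku.vun.
Syllable 4 is /sku/: onset /sk/, nucleus /u/, coda ∅.

none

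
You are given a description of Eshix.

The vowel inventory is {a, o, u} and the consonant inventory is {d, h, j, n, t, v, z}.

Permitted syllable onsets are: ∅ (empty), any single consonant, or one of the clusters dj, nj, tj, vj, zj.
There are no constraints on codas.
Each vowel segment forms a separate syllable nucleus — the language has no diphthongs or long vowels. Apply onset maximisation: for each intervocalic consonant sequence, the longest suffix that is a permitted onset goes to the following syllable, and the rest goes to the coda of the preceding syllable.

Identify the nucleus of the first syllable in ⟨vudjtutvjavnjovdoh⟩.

Nuclei (vowels): u, u, a, o, o → 5 syllables.
The first nucleus (vowel 1 from the left) is /u/.

u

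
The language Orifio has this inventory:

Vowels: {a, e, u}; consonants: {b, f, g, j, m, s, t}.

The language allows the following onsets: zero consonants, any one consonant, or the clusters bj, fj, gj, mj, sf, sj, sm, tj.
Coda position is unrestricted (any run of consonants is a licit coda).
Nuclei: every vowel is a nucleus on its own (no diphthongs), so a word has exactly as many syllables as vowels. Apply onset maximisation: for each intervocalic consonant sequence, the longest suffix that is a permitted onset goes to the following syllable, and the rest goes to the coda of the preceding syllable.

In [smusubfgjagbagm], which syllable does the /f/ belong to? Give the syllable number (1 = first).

2

Nuclei (vowels): u, u, a, a → 4 syllables.
σ1/σ2 boundary: /s/ is a single consonant, so it becomes the next onset.
σ2/σ3 boundary: /bfgj/ — longest licit onset from the right is /gj/, leaving /bf/ as coda.
σ3/σ4 boundary: /gb/; trying suffixes from longest down, /b/ is the first permitted one, so coda /g/ | onset /b/.
So the parse is smu.subf.gjag.bagm.
The /f/ is in the coda of syllable 2 (/subf/).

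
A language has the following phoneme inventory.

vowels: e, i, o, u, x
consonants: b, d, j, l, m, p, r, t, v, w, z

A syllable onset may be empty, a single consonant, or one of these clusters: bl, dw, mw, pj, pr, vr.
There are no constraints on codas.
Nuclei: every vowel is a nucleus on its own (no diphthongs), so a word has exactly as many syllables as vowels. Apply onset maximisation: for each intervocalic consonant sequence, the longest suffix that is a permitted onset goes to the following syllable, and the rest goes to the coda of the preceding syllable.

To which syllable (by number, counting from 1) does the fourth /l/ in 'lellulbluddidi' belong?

Vowels present: e, u, u, i, i; each is a nucleus, giving 5 syllables.
σ1/σ2 boundary: /ll/ — longest licit onset from the right is /l/, leaving /l/ as coda.
σ2/σ3 boundary: cluster /lbl/ — the longest permitted-onset suffix is /bl/; onset = /bl/, preceding coda = /l/.
σ3/σ4 boundary: cluster /dd/ — the longest permitted-onset suffix is /d/; onset = /d/, preceding coda = /d/.
σ4/σ5 boundary: /d/ is a single consonant, so it becomes the next onset.
Syllabification: lel.lul.blud.di.di.
The fourth /l/ is in the coda of syllable 2 (/lul/).

2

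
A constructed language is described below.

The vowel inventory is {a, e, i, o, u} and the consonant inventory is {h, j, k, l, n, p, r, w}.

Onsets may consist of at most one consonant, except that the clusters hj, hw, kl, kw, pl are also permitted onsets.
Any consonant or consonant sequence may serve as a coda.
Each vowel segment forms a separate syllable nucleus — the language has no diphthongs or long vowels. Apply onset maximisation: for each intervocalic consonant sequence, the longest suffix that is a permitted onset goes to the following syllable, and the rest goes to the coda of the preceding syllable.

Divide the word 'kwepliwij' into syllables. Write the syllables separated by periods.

kwe.pli.wij

The vowels are e, i, i — 3 nuclei, so 3 syllables.
σ1/σ2 boundary: /pl/ — entire cluster is a permitted onset → onset /pl/, coda ∅.
σ2/σ3 boundary: /w/ → onset of the next syllable (single consonants are always licit onsets).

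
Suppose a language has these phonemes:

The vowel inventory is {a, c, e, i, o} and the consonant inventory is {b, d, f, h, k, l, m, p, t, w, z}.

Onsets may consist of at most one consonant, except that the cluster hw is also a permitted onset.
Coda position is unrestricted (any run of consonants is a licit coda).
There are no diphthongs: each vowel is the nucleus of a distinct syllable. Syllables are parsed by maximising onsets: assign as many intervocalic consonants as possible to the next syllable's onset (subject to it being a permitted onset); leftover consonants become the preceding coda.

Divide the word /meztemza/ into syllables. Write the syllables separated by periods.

The vowels are e, e, a — 3 nuclei, so 3 syllables.
V1 /e/ – V2 /e/: /zt/ splits as /z/ + /t/ (/t/ is the longest suffix that is a licit onset).
V2 /e/ – V3 /a/: /mz/; trying suffixes from longest down, /z/ is the first permitted one, so coda /m/ | onset /z/.

mez.tem.za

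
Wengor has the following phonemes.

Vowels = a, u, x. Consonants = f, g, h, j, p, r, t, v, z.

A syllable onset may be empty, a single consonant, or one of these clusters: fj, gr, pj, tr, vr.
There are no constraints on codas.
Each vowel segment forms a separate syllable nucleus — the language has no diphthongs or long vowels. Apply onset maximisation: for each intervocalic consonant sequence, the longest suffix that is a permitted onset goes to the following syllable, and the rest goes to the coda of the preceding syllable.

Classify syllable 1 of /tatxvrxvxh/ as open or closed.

Nuclei (vowels): a, x, x, x → 4 syllables.
V1 /a/ – V2 /x/: just /t/ — single C goes to the following onset.
V2 /x/ – V3 /x/: /vr/ — entire cluster is a permitted onset → onset /vr/, coda ∅.
V3 /x/ – V4 /x/: /v/ → onset of the next syllable (single consonants are always licit onsets).
So the parse is ta.tx.vrx.vxh.
Syllable 1 is /ta/; it ends in its nucleus with no coda, so it is open.

open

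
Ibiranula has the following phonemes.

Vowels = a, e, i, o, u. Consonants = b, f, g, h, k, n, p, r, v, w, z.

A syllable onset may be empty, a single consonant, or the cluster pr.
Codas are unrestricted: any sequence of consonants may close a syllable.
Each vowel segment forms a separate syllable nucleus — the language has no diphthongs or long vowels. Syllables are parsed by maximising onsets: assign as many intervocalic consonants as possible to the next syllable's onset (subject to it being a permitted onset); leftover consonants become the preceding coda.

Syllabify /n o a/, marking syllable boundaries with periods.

Nuclei (vowels): o, a → 2 syllables.
σ1/σ2 boundary: no consonants, so the boundary falls immediately after /o/.

no.a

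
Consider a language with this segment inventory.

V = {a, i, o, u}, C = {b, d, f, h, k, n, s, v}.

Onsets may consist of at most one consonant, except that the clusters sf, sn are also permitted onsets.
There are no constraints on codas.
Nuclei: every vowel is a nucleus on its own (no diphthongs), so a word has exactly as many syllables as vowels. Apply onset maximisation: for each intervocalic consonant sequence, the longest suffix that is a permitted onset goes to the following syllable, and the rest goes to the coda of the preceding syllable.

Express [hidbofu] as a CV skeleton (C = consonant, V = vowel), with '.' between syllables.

CVC.CV.CV

Vowels present: i, o, u; each is a nucleus, giving 3 syllables.
/i…o/ gap (V1→V2): /db/ splits as /d/ + /b/ (/b/ is the longest suffix that is a licit onset).
/o…u/ gap (V2→V3): just /f/ — single C goes to the following onset.
Putting it together: hid.bo.fu.
Mapping each syllable to C/V: /hid/ → CVC, /bo/ → CV, /fu/ → CV.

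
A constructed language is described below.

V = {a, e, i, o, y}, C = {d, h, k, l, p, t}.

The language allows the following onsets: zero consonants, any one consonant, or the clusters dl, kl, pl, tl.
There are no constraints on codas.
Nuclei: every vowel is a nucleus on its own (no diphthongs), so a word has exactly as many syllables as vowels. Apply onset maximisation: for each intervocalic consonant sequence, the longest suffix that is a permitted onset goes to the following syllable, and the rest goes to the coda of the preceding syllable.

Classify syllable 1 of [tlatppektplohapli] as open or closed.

closed

Vowels present: a, e, o, a, i; each is a nucleus, giving 5 syllables.
V1 /a/ – V2 /e/: /tpp/; trying suffixes from longest down, /p/ is the first permitted one, so coda /tp/ | onset /p/.
V2 /e/ – V3 /o/: cluster /ktpl/ — the longest permitted-onset suffix is /pl/; onset = /pl/, preceding coda = /kt/.
V3 /o/ – V4 /a/: just /h/ — single C goes to the following onset.
V4 /a/ – V5 /i/: /pl/ — entire cluster is a permitted onset → onset /pl/, coda ∅.
Syllabification: tlatp.pekt.plo.ha.pli.
Syllable 1 is /tlatp/ with coda /tp/, so it is closed.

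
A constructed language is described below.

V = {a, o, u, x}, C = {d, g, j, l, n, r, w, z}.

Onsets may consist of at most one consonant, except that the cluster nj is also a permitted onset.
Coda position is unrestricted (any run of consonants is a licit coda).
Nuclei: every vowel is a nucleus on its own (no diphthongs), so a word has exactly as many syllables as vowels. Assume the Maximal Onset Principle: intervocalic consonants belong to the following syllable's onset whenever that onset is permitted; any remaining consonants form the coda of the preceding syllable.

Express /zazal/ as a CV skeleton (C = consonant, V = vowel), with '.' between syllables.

CV.CVC

Vowels present: a, a; each is a nucleus, giving 2 syllables.
/a…a/ gap (V1→V2): /z/ → onset of the next syllable (single consonants are always licit onsets).
Putting it together: za.zal.
Mapping each syllable to C/V: /za/ → CV, /zal/ → CVC.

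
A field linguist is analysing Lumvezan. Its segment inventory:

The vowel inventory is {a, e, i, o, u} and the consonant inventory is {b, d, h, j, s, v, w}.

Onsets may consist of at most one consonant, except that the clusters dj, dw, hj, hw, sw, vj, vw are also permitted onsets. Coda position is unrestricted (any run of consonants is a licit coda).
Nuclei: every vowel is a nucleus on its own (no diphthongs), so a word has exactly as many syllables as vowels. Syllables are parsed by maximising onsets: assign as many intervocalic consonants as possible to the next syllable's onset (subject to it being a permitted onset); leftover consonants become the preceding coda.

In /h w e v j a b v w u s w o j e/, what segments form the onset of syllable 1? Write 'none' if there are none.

hw

The vowels are e, a, u, o, e — 5 nuclei, so 5 syllables.
/e…a/ gap (V1→V2): /vj/ — entire cluster is a permitted onset → onset /vj/, coda ∅.
/a…u/ gap (V2→V3): /bvw/; trying suffixes from longest down, /vw/ is the first permitted one, so coda /b/ | onset /vw/.
/u…o/ gap (V3→V4): cluster /sw/ — /sw/ is itself a permitted onset, so the whole cluster goes right; preceding coda = ∅.
/o…e/ gap (V4→V5): just /j/ — single C goes to the following onset.
So the parse is hwe.vjab.vwu.swo.je.
Syllable 1 is /hwe/: onset /hw/, nucleus /e/, coda ∅.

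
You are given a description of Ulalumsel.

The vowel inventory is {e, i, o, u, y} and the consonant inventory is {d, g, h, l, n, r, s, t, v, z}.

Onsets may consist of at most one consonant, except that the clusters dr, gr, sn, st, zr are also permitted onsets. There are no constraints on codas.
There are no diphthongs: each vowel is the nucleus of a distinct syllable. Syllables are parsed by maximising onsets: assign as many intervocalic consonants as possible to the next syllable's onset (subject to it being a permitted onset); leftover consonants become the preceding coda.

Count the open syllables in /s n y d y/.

Nuclei (vowels): y, y → 2 syllables.
Between /y/ (V1) and /y/ (V2): /d/ is a single consonant, so it becomes the next onset.
Result: sny.dy.
Classifying each syllable: /sny/ (open), /dy/ (open).
Open syllables: 2.

2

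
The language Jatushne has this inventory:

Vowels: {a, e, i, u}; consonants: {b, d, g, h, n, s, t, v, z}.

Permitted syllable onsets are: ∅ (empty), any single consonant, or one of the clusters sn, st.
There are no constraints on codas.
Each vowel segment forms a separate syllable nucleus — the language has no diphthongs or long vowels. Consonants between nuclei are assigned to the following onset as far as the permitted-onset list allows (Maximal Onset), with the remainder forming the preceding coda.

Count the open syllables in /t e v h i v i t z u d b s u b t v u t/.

Vowels present: e, i, i, u, u, u; each is a nucleus, giving 6 syllables.
Between /e/ (V1) and /i/ (V2): /vh/; trying suffixes from longest down, /h/ is the first permitted one, so coda /v/ | onset /h/.
Between /i/ (V2) and /i/ (V3): just /v/ — single C goes to the following onset.
Between /i/ (V3) and /u/ (V4): /tz/ splits as /t/ + /z/ (/z/ is the longest suffix that is a licit onset).
Between /u/ (V4) and /u/ (V5): /dbs/; trying suffixes from longest down, /s/ is the first permitted one, so coda /db/ | onset /s/.
Between /u/ (V5) and /u/ (V6): cluster /btv/ — the longest permitted-onset suffix is /v/; onset = /v/, preceding coda = /bt/.
Result: tev.hi.vit.zudb.subt.vut.
Classifying each syllable: /tev/ (closed), /hi/ (open), /vit/ (closed), /zudb/ (closed), /subt/ (closed), /vut/ (closed).
Open syllables: 1.

1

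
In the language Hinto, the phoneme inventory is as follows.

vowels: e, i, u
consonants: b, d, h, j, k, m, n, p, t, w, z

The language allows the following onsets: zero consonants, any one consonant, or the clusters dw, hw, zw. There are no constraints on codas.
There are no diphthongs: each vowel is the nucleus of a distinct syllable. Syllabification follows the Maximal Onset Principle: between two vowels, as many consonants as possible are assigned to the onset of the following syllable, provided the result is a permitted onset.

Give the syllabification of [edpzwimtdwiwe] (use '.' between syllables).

edp.zwimt.dwi.we

Vowels present: e, i, i, e; each is a nucleus, giving 4 syllables.
/e…i/ gap (V1→V2): /dpzw/ splits as /dp/ + /zw/ (/zw/ is the longest suffix that is a licit onset).
/i…i/ gap (V2→V3): /mtdw/; trying suffixes from longest down, /dw/ is the first permitted one, so coda /mt/ | onset /dw/.
/i…e/ gap (V3→V4): /w/ → onset of the next syllable (single consonants are always licit onsets).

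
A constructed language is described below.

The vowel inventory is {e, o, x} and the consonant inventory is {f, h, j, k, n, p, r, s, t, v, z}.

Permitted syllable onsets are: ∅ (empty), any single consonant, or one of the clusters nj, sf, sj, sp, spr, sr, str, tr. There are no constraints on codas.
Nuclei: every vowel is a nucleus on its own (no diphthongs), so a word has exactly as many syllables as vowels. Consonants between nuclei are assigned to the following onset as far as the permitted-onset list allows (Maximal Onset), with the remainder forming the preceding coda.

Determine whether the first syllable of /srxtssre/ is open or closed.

closed

Nuclei (vowels): x, e → 2 syllables.
V1 /x/ – V2 /e/: cluster /tssr/ — the longest permitted-onset suffix is /sr/; onset = /sr/, preceding coda = /ts/.
Result: srxts.sre.
Syllable 1 is /srxts/ with coda /ts/, so it is closed.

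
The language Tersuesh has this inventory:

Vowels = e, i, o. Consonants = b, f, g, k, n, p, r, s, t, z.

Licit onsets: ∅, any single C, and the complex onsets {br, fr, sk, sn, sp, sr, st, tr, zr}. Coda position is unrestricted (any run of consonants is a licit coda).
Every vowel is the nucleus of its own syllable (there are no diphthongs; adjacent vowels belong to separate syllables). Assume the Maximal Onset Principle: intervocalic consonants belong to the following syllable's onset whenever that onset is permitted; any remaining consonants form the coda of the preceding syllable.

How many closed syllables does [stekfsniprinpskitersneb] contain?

5

The vowels are e, i, i, i, e, e — 6 nuclei, so 6 syllables.
V1 /e/ – V2 /i/: /kfsn/ — longest licit onset from the right is /sn/, leaving /kf/ as coda.
V2 /i/ – V3 /i/: /pr/ — longest licit onset from the right is /r/, leaving /p/ as coda.
V3 /i/ – V4 /i/: /npsk/; trying suffixes from longest down, /sk/ is the first permitted one, so coda /np/ | onset /sk/.
V4 /i/ – V5 /e/: just /t/ — single C goes to the following onset.
V5 /e/ – V6 /e/: /rsn/ — longest licit onset from the right is /sn/, leaving /r/ as coda.
Result: stekf.snip.rinp.ski.ter.sneb.
Classifying each syllable: /stekf/ (closed), /snip/ (closed), /rinp/ (closed), /ski/ (open), /ter/ (closed), /sneb/ (closed).
Closed syllables: 5.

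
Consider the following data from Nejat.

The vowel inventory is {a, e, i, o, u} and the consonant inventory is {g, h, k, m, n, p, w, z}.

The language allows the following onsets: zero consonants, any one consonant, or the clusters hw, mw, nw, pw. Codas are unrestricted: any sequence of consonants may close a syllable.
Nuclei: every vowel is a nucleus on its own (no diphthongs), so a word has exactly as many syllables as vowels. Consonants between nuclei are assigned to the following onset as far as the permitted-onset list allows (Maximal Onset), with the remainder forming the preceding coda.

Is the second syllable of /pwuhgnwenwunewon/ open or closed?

Nuclei (vowels): u, e, u, e, o → 5 syllables.
/u…e/ gap (V1→V2): /hgnw/ splits as /hg/ + /nw/ (/nw/ is the longest suffix that is a licit onset).
/e…u/ gap (V2→V3): /nw/ is a licit onset in full, so it all attaches to the next syllable.
/u…e/ gap (V3→V4): just /n/ — single C goes to the following onset.
/e…o/ gap (V4→V5): /w/ → onset of the next syllable (single consonants are always licit onsets).
Result: pwuhg.nwe.nwu.ne.won.
Syllable 2 is /nwe/; it ends in its nucleus with no coda, so it is open.

open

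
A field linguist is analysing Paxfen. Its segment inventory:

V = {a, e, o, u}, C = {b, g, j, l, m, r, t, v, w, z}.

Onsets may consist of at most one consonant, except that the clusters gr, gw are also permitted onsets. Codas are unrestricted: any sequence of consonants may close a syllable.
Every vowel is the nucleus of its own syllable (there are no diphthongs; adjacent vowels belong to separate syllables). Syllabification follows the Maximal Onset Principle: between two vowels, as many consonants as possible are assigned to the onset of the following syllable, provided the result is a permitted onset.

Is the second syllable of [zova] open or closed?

open

Vowels present: o, a; each is a nucleus, giving 2 syllables.
V1 /o/ – V2 /a/: /v/ → onset of the next syllable (single consonants are always licit onsets).
So the parse is zo.va.
Syllable 2 is /va/; it ends in its nucleus with no coda, so it is open.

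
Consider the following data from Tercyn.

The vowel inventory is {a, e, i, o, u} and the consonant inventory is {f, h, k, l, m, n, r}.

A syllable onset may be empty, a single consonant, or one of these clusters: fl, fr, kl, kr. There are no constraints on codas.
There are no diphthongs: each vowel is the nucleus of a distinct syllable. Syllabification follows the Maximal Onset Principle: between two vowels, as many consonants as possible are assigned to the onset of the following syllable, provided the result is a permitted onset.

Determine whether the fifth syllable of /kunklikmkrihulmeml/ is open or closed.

closed

The vowels are u, i, i, u, e — 5 nuclei, so 5 syllables.
/u…i/ gap (V1→V2): cluster /nkl/ — the longest permitted-onset suffix is /kl/; onset = /kl/, preceding coda = /n/.
/i…i/ gap (V2→V3): /kmkr/ — longest licit onset from the right is /kr/, leaving /km/ as coda.
/i…u/ gap (V3→V4): /h/ is a single consonant, so it becomes the next onset.
/u…e/ gap (V4→V5): /lm/; trying suffixes from longest down, /m/ is the first permitted one, so coda /l/ | onset /m/.
Putting it together: kun.klikm.kri.hul.meml.
Syllable 5 is /meml/ with coda /ml/, so it is closed.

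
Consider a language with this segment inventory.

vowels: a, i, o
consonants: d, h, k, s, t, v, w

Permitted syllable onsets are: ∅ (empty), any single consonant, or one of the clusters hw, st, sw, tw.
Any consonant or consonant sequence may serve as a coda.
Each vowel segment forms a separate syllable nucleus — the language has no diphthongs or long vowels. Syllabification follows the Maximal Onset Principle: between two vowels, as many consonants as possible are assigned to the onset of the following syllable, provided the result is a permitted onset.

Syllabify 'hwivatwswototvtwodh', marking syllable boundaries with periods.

hwi.vatw.swo.totv.twodh

The vowels are i, a, o, o, o — 5 nuclei, so 5 syllables.
V1 /i/ – V2 /a/: /v/ is a single consonant, so it becomes the next onset.
V2 /a/ – V3 /o/: /twsw/ splits as /tw/ + /sw/ (/sw/ is the longest suffix that is a licit onset).
V3 /o/ – V4 /o/: /t/ → onset of the next syllable (single consonants are always licit onsets).
V4 /o/ – V5 /o/: /tvtw/; trying suffixes from longest down, /tw/ is the first permitted one, so coda /tv/ | onset /tw/.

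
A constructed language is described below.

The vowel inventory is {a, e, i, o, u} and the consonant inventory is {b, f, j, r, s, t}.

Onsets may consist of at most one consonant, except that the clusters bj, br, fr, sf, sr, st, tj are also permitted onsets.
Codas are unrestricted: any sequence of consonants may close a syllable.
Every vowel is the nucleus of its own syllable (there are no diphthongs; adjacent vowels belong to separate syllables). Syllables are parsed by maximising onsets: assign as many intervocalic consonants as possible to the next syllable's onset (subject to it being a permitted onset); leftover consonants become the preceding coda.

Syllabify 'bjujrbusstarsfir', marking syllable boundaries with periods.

bjujr.bus.star.sfir

The vowels are u, u, a, i — 4 nuclei, so 4 syllables.
/u…u/ gap (V1→V2): cluster /jrb/ — the longest permitted-onset suffix is /b/; onset = /b/, preceding coda = /jr/.
/u…a/ gap (V2→V3): /sst/; trying suffixes from longest down, /st/ is the first permitted one, so coda /s/ | onset /st/.
/a…i/ gap (V3→V4): /rsf/; trying suffixes from longest down, /sf/ is the first permitted one, so coda /r/ | onset /sf/.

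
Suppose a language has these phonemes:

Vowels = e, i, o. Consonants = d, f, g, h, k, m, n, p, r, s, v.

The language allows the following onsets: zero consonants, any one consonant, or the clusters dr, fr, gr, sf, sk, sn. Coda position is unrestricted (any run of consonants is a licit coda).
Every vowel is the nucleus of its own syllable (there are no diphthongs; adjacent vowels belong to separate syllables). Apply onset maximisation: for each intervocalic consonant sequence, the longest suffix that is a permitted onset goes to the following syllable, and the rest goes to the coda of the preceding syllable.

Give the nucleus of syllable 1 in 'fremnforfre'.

The vowels are e, o, e — 3 nuclei, so 3 syllables.
The first nucleus (vowel 1 from the left) is /e/.

e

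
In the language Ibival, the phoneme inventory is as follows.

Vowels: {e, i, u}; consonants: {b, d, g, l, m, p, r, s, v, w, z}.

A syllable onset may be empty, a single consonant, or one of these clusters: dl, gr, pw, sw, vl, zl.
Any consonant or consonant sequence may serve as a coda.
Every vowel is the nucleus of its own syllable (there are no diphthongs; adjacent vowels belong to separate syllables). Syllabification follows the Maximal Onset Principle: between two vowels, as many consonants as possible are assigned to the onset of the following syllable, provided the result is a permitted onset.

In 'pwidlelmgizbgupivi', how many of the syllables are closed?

Vowels present: i, e, i, u, i, i; each is a nucleus, giving 6 syllables.
/i…e/ gap (V1→V2): /dl/ is a licit onset in full, so it all attaches to the next syllable.
/e…i/ gap (V2→V3): /lmg/; trying suffixes from longest down, /g/ is the first permitted one, so coda /lm/ | onset /g/.
/i…u/ gap (V3→V4): cluster /zbg/ — the longest permitted-onset suffix is /g/; onset = /g/, preceding coda = /zb/.
/u…i/ gap (V4→V5): /p/ is a single consonant, so it becomes the next onset.
/i…i/ gap (V5→V6): /v/ is a single consonant, so it becomes the next onset.
So the parse is pwi.dlelm.gizb.gu.pi.vi.
Classifying each syllable: /pwi/ (open), /dlelm/ (closed), /gizb/ (closed), /gu/ (open), /pi/ (open), /vi/ (open).
Closed syllables: 2.

2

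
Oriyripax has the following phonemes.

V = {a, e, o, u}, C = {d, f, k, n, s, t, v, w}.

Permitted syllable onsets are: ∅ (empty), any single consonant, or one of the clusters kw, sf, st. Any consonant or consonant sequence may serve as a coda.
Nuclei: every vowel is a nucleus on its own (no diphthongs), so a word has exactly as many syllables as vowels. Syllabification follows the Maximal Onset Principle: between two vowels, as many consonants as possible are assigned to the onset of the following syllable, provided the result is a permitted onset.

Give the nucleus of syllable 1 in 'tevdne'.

The vowels are e, e — 2 nuclei, so 2 syllables.
The first nucleus (vowel 1 from the left) is /e/.

e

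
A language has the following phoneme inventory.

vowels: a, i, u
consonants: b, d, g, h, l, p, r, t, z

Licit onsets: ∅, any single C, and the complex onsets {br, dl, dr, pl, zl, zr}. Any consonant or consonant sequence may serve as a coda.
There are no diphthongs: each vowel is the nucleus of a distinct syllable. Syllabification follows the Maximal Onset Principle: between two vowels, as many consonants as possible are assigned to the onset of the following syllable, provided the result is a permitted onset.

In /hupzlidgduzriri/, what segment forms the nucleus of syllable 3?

Nuclei (vowels): u, i, u, i, i → 5 syllables.
The third nucleus (vowel 3 from the left) is /u/.

u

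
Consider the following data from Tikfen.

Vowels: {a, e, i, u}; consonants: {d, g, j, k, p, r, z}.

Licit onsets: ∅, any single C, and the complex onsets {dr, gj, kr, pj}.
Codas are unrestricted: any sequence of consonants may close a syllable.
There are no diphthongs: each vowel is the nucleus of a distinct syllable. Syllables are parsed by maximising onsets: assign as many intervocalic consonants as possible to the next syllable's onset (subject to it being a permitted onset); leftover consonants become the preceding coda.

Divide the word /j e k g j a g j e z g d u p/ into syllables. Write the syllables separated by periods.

jek.gja.gjezg.dup

Vowels present: e, a, e, u; each is a nucleus, giving 4 syllables.
/e…a/ gap (V1→V2): /kgj/; trying suffixes from longest down, /gj/ is the first permitted one, so coda /k/ | onset /gj/.
/a…e/ gap (V2→V3): cluster /gj/ — /gj/ is itself a permitted onset, so the whole cluster goes right; preceding coda = ∅.
/e…u/ gap (V3→V4): /zgd/ splits as /zg/ + /d/ (/d/ is the longest suffix that is a licit onset).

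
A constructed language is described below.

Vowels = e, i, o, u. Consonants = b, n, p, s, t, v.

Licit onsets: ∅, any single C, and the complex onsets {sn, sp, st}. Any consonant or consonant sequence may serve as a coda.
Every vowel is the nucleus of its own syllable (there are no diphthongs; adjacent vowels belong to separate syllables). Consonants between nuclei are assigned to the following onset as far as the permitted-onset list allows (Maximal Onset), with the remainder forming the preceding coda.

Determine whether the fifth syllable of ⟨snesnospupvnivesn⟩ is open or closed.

closed

Nuclei (vowels): e, o, u, i, e → 5 syllables.
V1 /e/ – V2 /o/: /sn/ is a licit onset in full, so it all attaches to the next syllable.
V2 /o/ – V3 /u/: /sp/ — entire cluster is a permitted onset → onset /sp/, coda ∅.
V3 /u/ – V4 /i/: /pvn/; trying suffixes from longest down, /n/ is the first permitted one, so coda /pv/ | onset /n/.
V4 /i/ – V5 /e/: just /v/ — single C goes to the following onset.
Result: sne.sno.spupv.ni.vesn.
Syllable 5 is /vesn/ with coda /sn/, so it is closed.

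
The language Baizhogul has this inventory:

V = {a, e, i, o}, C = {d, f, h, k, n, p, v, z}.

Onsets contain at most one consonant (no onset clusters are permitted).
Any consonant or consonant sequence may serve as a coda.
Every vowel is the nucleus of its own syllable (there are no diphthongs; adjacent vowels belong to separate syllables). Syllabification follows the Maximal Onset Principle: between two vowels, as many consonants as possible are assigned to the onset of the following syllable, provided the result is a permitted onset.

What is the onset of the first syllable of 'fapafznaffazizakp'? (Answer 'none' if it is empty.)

The vowels are a, a, a, a, i, a — 6 nuclei, so 6 syllables.
V1 /a/ – V2 /a/: just /p/ — single C goes to the following onset.
V2 /a/ – V3 /a/: cluster /fzn/ — the longest permitted-onset suffix is /n/; onset = /n/, preceding coda = /fz/.
V3 /a/ – V4 /a/: cluster /ff/ — the longest permitted-onset suffix is /f/; onset = /f/, preceding coda = /f/.
V4 /a/ – V5 /i/: /z/ → onset of the next syllable (single consonants are always licit onsets).
V5 /i/ – V6 /a/: /z/ is a single consonant, so it becomes the next onset.
Putting it together: fa.pafz.naf.fa.zi.zakp.
Syllable 1 is /fa/: onset /f/, nucleus /a/, coda ∅.

f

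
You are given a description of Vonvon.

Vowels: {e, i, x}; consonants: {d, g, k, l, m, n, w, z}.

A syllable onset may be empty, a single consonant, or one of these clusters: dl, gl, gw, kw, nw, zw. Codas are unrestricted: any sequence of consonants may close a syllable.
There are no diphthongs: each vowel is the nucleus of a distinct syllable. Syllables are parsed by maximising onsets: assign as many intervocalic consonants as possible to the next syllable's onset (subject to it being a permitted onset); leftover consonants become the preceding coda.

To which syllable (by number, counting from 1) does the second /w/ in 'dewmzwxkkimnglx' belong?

The vowels are e, x, i, x — 4 nuclei, so 4 syllables.
/e…x/ gap (V1→V2): /wmzw/ — longest licit onset from the right is /zw/, leaving /wm/ as coda.
/x…i/ gap (V2→V3): cluster /kk/ — the longest permitted-onset suffix is /k/; onset = /k/, preceding coda = /k/.
/i…x/ gap (V3→V4): /mngl/ splits as /mn/ + /gl/ (/gl/ is the longest suffix that is a licit onset).
Putting it together: dewm.zwxk.kimn.glx.
The second /w/ is in the onset of syllable 2 (/zwxk/).

2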